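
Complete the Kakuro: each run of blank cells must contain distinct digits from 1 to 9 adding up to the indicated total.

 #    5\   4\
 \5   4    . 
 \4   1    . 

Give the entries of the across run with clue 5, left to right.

4 in 2 cells must be {1,3}.
R1C2 = 5 − 4 = 1 completes the 5 across.
R2C2 = 4 − 1 = 3 completes the 4 across.

4 1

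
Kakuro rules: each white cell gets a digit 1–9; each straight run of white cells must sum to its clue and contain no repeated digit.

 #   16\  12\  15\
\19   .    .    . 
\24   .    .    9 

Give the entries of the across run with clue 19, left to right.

24 in 3 cells must be {7,8,9}; 16 in 2 cells must be {7,9}.
R1C3 = 15 − 9 = 6 completes the 15 down.
R2C1 = 7: the only remaining digit allowed by both the 24 across and the 16 down.
R2C2 = 24 − 16 = 8 completes the 24 across.
R1C1 = 16 − 7 = 9 completes the 16 down.
R1C2 = 19 − 15 = 4 completes the 19 across.

9, 4, 6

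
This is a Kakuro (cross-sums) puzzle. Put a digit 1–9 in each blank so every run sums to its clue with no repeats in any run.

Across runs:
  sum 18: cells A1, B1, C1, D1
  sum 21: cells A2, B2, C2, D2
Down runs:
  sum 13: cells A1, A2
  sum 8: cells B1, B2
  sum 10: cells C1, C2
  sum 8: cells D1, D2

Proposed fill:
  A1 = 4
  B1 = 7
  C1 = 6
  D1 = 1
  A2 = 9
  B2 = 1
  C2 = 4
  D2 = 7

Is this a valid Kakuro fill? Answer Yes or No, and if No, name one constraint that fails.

Across: 4+7+6+1=18; 9+1+4+7=21. Down: 4+9=13; 7+1=8; 6+4=10; 1+7=8. No digit repeats within any run.

Yes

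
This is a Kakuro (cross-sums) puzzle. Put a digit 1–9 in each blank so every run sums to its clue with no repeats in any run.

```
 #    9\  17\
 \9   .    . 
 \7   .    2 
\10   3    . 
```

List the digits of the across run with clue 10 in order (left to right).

R2C1 = 7 − 2 = 5 completes the 7 across.
R3C2 = 10 − 3 = 7 completes the 10 across.
R1C1 = 9 − 8 = 1 completes the 9 down.
R1C2 = 9 − 1 = 8 completes the 9 across.

3 7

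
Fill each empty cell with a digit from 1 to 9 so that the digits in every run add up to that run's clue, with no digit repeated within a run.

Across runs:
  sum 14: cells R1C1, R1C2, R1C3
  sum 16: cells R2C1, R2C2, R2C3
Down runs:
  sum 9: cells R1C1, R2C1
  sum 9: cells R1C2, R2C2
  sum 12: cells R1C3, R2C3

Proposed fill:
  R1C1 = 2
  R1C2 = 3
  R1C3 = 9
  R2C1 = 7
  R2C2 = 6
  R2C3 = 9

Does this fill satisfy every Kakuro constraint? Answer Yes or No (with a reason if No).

No — the across run R2C1–R2C3 sums to 22, not 16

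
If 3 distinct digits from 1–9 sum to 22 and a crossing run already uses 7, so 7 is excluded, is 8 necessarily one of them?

Yes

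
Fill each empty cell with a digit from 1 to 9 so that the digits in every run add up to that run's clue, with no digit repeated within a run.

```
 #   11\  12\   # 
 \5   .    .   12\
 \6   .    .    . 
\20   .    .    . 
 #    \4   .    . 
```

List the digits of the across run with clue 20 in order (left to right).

7, 5, 8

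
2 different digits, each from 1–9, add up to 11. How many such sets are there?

4

2 distinct digits from 1–9 sum between 3 and 17.
Enumerating: {2,9}, {3,8}, {4,7}, {5,6}.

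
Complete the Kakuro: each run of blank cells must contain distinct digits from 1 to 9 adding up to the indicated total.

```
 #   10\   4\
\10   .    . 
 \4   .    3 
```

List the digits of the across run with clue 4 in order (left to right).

1, 3

4 in 2 cells must be {1,3}.
R1C2 = 4 − 3 = 1 completes the 4 down.
R2C1 = 4 − 3 = 1 completes the 4 across.
R1C1 = 10 − 1 = 9 completes the 10 across.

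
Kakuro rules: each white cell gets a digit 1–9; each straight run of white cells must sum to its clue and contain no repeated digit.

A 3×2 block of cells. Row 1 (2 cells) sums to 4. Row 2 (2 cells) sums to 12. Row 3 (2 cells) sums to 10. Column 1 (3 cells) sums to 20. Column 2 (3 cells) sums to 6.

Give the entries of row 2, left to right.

9 3

4 in 2 cells must be {1,3}; 6 in 3 cells must be {1,2,3}.
The 4 across and the 20 down share only 3, so (1,1) = 3.
(1,2) = 4 − 3 = 1 completes the 4 across.
Given what's placed, (2,2) must be 3 to fit the 12 across and 6 down.
(3,2) = 6 − 4 = 2 completes the 6 down.
(2,1) = 12 − 3 = 9 completes the 12 across.
(3,1) = 10 − 2 = 8 completes the 10 across.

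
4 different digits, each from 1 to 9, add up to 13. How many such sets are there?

3

4 distinct digits from 1–9 sum between 10 and 30.
Enumerating: {1,2,3,7}, {1,2,4,6}, {1,3,4,5}.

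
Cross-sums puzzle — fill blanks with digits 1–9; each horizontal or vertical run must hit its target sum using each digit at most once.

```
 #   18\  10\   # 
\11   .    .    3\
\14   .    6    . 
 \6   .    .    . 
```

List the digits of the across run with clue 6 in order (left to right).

6 in 3 cells must be {1,2,3}; 3 in 2 cells must be {1,2}.
Given what's placed, R1C2 must be 3 to fit the 11 across and 10 down.
R2C3 = 1: the only remaining digit allowed by both the 14 across and the 3 down.
R3C2 = 10 − 9 = 1 completes the 10 down.
R3C3 = 3 − 1 = 2 completes the 3 down.
R1C1 = 11 − 3 = 8 completes the 11 across.
R2C1 = 14 − 7 = 7 completes the 14 across.
R3C1 = 6 − 3 = 3 completes the 6 across.

3, 1, 2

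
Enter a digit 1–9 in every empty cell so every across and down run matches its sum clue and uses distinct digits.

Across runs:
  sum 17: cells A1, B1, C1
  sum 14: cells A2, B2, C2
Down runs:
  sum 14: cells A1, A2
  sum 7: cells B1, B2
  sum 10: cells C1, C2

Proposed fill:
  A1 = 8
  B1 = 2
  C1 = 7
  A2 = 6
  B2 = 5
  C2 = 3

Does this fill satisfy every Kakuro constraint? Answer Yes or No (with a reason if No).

Across: 8+2+7=17; 6+5+3=14. Down: 8+6=14; 2+5=7; 7+3=10. No digit repeats within any run.

Yes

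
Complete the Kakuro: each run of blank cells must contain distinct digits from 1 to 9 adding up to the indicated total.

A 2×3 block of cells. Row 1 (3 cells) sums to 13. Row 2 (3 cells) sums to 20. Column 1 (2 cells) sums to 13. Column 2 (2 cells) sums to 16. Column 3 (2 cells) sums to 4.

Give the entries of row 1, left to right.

16 in 2 cells must be {7,9}; 4 in 2 cells must be {1,3}.
The 20 across and the 4 down share only 3, so (2,3) = 3.
(1,3) = 4 − 3 = 1 completes the 4 down.
Given what's placed, (2,2) must be 9 to fit the 20 across and 16 down.
(1,2) = 16 − 9 = 7 completes the 16 down.
(2,1) = 20 − 12 = 8 completes the 20 across.
(1,1) = 13 − 8 = 5 completes the 13 across.

5 7 1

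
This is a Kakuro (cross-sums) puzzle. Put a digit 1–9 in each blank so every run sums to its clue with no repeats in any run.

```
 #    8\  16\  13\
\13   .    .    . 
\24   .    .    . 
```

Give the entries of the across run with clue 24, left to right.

24 in 3 cells must be {7,8,9}; 16 in 2 cells must be {7,9}.
The 24 across and the 8 down share only 7, so R2C1 = 7.
Given what's placed, R2C2 must be 9 to fit the 24 across and 16 down.
R2C3 = 24 − 16 = 8 completes the 24 across.
R1C1 = 8 − 7 = 1 completes the 8 down.
R1C2 = 16 − 9 = 7 completes the 16 down.
R1C3 = 13 − 8 = 5 completes the 13 across.

7 9 8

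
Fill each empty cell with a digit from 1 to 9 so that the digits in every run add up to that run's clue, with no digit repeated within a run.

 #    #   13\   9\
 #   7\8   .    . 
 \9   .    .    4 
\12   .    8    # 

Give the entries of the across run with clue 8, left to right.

3 5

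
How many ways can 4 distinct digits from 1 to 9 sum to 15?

6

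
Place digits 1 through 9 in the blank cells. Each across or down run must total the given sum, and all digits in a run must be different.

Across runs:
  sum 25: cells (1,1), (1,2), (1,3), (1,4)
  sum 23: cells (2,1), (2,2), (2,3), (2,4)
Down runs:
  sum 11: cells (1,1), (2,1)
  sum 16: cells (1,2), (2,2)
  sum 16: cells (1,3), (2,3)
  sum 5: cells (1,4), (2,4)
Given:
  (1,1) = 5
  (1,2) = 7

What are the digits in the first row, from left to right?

5 7 9 4

16 in 2 cells must be {7,9}.
Given what's placed, (1,3) must be 9 to fit the 25 across and 16 down.
(1,4) = 25 − 21 = 4 completes the 25 across.
(2,1) = 11 − 5 = 6 completes the 11 down.
(2,2) = 16 − 7 = 9 completes the 16 down.
(2,3) = 16 − 9 = 7 completes the 16 down.
(2,4) = 23 − 22 = 1 completes the 23 across.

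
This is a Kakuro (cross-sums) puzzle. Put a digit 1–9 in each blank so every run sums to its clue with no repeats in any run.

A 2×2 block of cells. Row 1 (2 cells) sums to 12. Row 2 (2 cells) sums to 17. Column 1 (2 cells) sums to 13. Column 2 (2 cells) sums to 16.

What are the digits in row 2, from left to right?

8, 9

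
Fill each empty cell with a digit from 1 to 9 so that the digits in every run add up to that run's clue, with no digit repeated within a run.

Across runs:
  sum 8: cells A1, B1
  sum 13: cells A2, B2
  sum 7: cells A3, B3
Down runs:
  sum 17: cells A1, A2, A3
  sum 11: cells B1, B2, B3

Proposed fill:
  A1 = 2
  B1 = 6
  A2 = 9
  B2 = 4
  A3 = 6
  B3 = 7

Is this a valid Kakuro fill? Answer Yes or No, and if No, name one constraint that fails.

No — the across run A3–B3 sums to 13, not 7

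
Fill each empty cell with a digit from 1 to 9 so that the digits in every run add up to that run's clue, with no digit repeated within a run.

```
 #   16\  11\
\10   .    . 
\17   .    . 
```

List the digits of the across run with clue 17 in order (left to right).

9 8

17 in 2 cells must be {8,9}; 16 in 2 cells must be {7,9}.
The 17 across and the 16 down share only 9, so R2C1 = 9.
R2C2 = 17 − 9 = 8 completes the 17 across.
R1C1 = 16 − 9 = 7 completes the 16 down.
R1C2 = 10 − 7 = 3 completes the 10 across.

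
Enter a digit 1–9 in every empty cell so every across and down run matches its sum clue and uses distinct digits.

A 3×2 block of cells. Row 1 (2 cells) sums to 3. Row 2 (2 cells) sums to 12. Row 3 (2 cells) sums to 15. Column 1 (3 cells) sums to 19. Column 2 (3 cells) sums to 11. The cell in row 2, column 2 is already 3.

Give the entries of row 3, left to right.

8 7

3 in 2 cells must be {1,2}.
Only 2 fits (1,1) under both its across sum 3 and down sum 19.
(1,2) = 3 − 2 = 1 completes the 3 across.
(2,1) = 12 − 3 = 9 completes the 12 across.
(3,1) = 19 − 11 = 8 completes the 19 down.
(3,2) = 15 − 8 = 7 completes the 15 across.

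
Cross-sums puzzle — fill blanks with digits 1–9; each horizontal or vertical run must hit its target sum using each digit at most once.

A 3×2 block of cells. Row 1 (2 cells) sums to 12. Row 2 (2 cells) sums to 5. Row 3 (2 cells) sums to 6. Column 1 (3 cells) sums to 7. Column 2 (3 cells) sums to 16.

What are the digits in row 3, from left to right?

7 in 3 cells must be {1,2,4}.
The 12 across and the 7 down share only 4, so (1,1) = 4.
(1,2) = 12 − 4 = 8 completes the 12 across.
Nothing is forced directly, so branch on (2,1), whose candidates are 1 or 2. If (2,1) = 1: then (2,2) would have to be in {4} for the 5 across but in {1,2,3,5,6,7} for the 16 down — contradiction. So (2,1) = 2.
(2,2) = 5 − 2 = 3 completes the 5 across.
(3,1) = 7 − 6 = 1 completes the 7 down.
(3,2) = 6 − 1 = 5 completes the 6 across.

1 5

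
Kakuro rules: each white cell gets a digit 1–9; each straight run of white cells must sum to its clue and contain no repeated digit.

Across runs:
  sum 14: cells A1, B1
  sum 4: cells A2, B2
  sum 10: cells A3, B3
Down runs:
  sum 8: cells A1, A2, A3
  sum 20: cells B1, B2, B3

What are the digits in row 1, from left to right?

5 9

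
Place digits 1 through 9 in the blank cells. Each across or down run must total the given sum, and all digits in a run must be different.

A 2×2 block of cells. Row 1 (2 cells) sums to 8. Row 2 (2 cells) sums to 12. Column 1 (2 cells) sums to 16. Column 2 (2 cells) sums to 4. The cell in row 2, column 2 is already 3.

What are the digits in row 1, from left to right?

16 in 2 cells must be {7,9}; 4 in 2 cells must be {1,3}.
Intersecting the 8 across with the 16 down forces (1,1) = 7.
(1,2) = 8 − 7 = 1 completes the 8 across.
(2,1) = 12 − 3 = 9 completes the 12 across.

7, 1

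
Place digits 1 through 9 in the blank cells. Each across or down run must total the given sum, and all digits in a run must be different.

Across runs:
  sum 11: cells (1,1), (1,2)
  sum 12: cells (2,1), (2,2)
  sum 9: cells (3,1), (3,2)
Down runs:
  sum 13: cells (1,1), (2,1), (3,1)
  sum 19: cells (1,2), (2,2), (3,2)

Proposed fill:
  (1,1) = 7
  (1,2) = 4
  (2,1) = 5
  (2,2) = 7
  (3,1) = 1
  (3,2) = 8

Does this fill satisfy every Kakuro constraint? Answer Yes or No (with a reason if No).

Across: 7+4=11; 5+7=12; 1+8=9. Down: 7+5+1=13; 4+7+8=19. No digit repeats within any run.

Yes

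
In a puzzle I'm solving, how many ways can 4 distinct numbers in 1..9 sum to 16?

8

4 distinct digits from 1–9 sum between 10 and 30.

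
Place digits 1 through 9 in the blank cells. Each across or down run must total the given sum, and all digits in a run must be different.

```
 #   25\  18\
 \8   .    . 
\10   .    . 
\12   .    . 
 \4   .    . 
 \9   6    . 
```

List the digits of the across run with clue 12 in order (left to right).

7, 5

4 in 2 cells must be {1,3}.
R5C2 = 9 − 6 = 3 completes the 9 across.
R4C2 = 1: the only remaining digit allowed by both the 4 across and the 18 down.
R4C1 = 4 − 1 = 3 completes the 4 across.
Nothing is forced directly, so branch on R1C2, whose candidates are 2 or 5 or 7. If R1C2 = 2: then R1C1 would have to be in {6} for the 8 across but in {1,2,4,5,7,8,9} for the 25 down — contradiction. If R1C2 = 5: then R1C1 would have to be in {3} for the 8 across but in {1,2,4,5,7,8,9} for the 25 down — contradiction. So R1C2 = 7.
R1C1 = 8 − 7 = 1 completes the 8 across.
Given what's placed, R2C2 must be 2 to fit the 10 across and 18 down.
R3C2 = 18 − 13 = 5 completes the 18 down.
R2C1 = 10 − 2 = 8 completes the 10 across.
R3C1 = 12 − 5 = 7 completes the 12 across.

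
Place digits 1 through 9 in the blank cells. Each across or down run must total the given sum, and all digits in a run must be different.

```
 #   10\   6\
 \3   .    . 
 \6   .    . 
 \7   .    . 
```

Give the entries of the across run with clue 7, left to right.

3 in 2 cells must be {1,2}; 6 in 3 cells must be {1,2,3}.
Nothing is forced directly, so branch on R1C1, whose candidates are 1 or 2. If R1C1 = 2: that forces R1C2 = 1, R2C2 = 2, R3C2 = 3, after which R2C1 would have to be in {4} for the 6 across but in {1,3,5,7} for the 10 down — contradiction. So R1C1 = 1.
R1C2 = 3 − 1 = 2 completes the 3 across.
Given what's placed, R2C2 must be 1 to fit the 6 across and 6 down.
R3C2 = 6 − 3 = 3 completes the 6 down.
R2C1 = 6 − 1 = 5 completes the 6 across.
R3C1 = 7 − 3 = 4 completes the 7 across.

4 3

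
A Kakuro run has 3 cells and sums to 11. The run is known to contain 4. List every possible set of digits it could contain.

{1,4,6}; {2,4,5}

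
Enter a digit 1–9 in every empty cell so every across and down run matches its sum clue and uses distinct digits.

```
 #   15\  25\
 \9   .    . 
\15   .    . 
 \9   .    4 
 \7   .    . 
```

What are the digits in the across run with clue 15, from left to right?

R3C1 = 9 − 4 = 5 completes the 9 across.
Nothing is forced directly, so branch on R2C1, whose candidates are 6 or 7. If R2C1 = 6: that forces R2C2 = 9, R4C2 = 5, R1C2 = 7, after which R4C1 would have to be in {2} for the 7 across but in {1,3} for the 15 down — contradiction. So R2C1 = 7.
R2C2 = 15 − 7 = 8 completes the 15 across.
R4C2 = 6: the only remaining digit allowed by both the 7 across and the 25 down.
R1C2 = 25 − 18 = 7 completes the 25 down.
R4C1 = 7 − 6 = 1 completes the 7 across.
R1C1 = 9 − 7 = 2 completes the 9 across.

7, 8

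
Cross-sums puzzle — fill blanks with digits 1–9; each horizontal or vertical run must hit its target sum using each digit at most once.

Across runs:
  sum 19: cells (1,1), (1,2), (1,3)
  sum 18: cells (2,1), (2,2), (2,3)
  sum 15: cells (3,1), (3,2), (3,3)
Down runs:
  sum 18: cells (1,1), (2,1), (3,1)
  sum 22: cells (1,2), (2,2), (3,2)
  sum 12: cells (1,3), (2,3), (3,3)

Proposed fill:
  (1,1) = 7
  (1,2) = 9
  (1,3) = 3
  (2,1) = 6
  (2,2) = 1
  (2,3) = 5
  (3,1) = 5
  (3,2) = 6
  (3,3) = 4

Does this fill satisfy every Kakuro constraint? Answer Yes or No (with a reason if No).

No — the down run (1,2)–(3,2) sums to 16, not 22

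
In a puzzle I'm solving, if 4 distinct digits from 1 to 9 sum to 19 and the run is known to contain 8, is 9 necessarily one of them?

No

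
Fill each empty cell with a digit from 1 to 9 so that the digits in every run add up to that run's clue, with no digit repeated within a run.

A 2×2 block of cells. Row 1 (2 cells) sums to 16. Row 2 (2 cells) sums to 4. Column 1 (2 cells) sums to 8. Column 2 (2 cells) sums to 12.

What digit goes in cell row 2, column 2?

3

16 in 2 cells must be {7,9}; 4 in 2 cells must be {1,3}.
The 16 across and the 8 down share only 7, so (1,1) = 7.
(1,2) = 16 − 7 = 9 completes the 16 across.
(2,1) = 8 − 7 = 1 completes the 8 down.
(2,2) = 4 − 1 = 3 completes the 4 across.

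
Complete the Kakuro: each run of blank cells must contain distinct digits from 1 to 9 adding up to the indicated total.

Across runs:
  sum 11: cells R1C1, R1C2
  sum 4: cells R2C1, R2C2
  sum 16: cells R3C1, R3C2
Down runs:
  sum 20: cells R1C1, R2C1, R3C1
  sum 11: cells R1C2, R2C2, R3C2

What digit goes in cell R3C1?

9

4 in 2 cells must be {1,3}; 16 in 2 cells must be {7,9}.
The 4 across and the 20 down share only 3, so R2C1 = 3.
R2C2 = 4 − 3 = 1 completes the 4 across.
Given what's placed, R3C1 must be 9 to fit the 16 across and 20 down.
R3C2 = 16 − 9 = 7 completes the 16 across.
R1C1 = 20 − 12 = 8 completes the 20 down.
R1C2 = 11 − 8 = 3 completes the 11 across.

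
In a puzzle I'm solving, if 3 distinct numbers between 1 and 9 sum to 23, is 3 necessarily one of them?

No

The only way to make 23 from 3 distinct digits is {6,8,9}, which does not contain 3.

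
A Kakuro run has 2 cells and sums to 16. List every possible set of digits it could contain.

{7,9}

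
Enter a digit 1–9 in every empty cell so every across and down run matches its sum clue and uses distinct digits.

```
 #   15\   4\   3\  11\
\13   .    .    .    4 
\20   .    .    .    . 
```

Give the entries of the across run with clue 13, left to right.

4 in 2 cells must be {1,3}; 3 in 2 cells must be {1,2}.
Given what's placed, R1C1 must be 6 to fit the 13 across and 15 down.
R1C2 = 1: the only remaining digit allowed by both the 13 across and the 4 down.
R1C3 = 13 − 11 = 2 completes the 13 across.
R2C1 = 15 − 6 = 9 completes the 15 down.
R2C2 = 4 − 1 = 3 completes the 4 down.
R2C3 = 3 − 2 = 1 completes the 3 down.
R2C4 = 20 − 13 = 7 completes the 20 across.

6 1 2 4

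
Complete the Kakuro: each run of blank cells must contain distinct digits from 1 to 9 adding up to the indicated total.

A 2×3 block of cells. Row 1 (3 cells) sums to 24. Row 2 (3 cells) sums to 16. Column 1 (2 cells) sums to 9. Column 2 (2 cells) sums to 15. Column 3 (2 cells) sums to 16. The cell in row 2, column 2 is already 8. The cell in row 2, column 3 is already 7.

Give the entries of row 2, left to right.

24 in 3 cells must be {7,8,9}; 16 in 2 cells must be {7,9}.
(1,2) = 15 − 8 = 7 completes the 15 down.
(1,3) = 16 − 7 = 9 completes the 16 down.
(2,1) = 16 − 15 = 1 completes the 16 across.
(1,1) = 24 − 16 = 8 completes the 24 across.

1 8 7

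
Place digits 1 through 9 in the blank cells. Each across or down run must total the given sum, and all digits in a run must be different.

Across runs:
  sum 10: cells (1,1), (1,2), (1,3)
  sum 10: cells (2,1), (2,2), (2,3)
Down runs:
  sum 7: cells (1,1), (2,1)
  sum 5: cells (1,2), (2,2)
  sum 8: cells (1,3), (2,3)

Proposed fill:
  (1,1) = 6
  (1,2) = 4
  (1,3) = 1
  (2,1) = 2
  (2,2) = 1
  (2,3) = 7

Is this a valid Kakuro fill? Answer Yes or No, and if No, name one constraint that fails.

No — the down run (1,1)–(2,1) sums to 8, not 7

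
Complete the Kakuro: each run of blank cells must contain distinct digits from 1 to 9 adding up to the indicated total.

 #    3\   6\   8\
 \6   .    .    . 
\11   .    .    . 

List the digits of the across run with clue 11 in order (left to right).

6 in 3 cells must be {1,2,3}; 3 in 2 cells must be {1,2}.
Nothing is forced directly, so branch on R1C1, whose candidates are 1 or 2. If R1C1 = 2: that forces R1C2 = 1, R1C3 = 3, R2C1 = 1, after which R2C2 would have to be in {2,3,4,6,7,8} for the 11 across but in {5} for the 6 down — contradiction. So R1C1 = 1.
Given what's placed, R1C2 must be 2 to fit the 6 across and 6 down.
R1C3 = 6 − 3 = 3 completes the 6 across.
R2C1 = 3 − 1 = 2 completes the 3 down.
R2C2 = 6 − 2 = 4 completes the 6 down.
R2C3 = 11 − 6 = 5 completes the 11 across.

2 4 5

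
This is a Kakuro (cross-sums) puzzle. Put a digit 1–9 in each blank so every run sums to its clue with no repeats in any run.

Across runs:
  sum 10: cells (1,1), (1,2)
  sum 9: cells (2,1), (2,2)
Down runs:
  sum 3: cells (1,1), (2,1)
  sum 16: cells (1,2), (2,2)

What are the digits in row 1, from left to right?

1 9

3 in 2 cells must be {1,2}; 16 in 2 cells must be {7,9}.
The 9 across and the 16 down share only 7, so (2,2) = 7.
(1,2) = 16 − 7 = 9 completes the 16 down.
(2,1) = 9 − 7 = 2 completes the 9 across.
(1,1) = 10 − 9 = 1 completes the 10 across.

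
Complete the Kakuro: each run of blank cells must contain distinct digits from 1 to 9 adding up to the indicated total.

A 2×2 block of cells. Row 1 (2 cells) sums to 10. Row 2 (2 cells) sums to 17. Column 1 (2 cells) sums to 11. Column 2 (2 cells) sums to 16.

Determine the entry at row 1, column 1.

3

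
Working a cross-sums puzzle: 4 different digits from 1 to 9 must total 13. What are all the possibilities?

4 distinct digits from 1–9 sum between 10 and 30.

{1,2,3,7}; {1,2,4,6}; {1,3,4,5}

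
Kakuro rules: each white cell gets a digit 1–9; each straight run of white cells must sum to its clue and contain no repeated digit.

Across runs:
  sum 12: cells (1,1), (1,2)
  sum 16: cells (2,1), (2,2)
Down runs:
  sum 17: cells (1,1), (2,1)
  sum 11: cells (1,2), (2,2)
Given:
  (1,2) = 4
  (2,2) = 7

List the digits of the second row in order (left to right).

16 in 2 cells must be {7,9}; 17 in 2 cells must be {8,9}.
(1,1) = 12 − 4 = 8 completes the 12 across.
(2,1) = 16 − 7 = 9 completes the 16 across.

9, 7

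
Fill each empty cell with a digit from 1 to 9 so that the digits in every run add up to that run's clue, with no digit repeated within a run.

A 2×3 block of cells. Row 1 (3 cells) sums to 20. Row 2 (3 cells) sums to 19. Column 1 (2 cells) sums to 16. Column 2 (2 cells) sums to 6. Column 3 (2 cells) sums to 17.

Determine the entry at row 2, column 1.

9

16 in 2 cells must be {7,9}; 17 in 2 cells must be {8,9}.
Nothing is forced directly, so branch on (1,2), whose candidates are 4 or 5. If (1,2) = 5: then (2,2) would have to be in {2,3,4,5,6,7,8,9} for the 19 across but in {1} for the 6 down — contradiction. So (1,2) = 4.
Given what's placed, (1,3) must be 9 to fit the 20 across and 17 down.
(2,2) = 6 − 4 = 2 completes the 6 down.
(2,3) = 17 − 9 = 8 completes the 17 down.
(1,1) = 20 − 13 = 7 completes the 20 across.
(2,1) = 19 − 10 = 9 completes the 19 across.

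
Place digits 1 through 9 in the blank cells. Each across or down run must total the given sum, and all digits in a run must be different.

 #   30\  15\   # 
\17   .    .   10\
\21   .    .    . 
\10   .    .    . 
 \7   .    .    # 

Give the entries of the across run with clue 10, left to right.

17 in 2 cells must be {8,9}; 30 in 4 cells must be {6,7,8,9}.
Only 6 fits R4C1 under both its across sum 7 and down sum 30.
R4C2 = 7 − 6 = 1 completes the 7 across.
Given what's placed, R3C1 must be 7 to fit the 10 across and 30 down.
R3C2 = 2: the only remaining digit allowed by both the 10 across and the 15 down.
R3C3 = 10 − 9 = 1 completes the 10 across.

7 2 1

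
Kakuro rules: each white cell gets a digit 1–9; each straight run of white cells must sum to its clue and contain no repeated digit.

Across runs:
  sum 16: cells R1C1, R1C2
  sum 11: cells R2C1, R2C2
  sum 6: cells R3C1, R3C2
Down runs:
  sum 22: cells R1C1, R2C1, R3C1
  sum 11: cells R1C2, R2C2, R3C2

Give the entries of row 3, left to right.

16 in 2 cells must be {7,9}.
The 16 across and the 11 down share only 7, so R1C2 = 7.
Given what's placed, R2C2 must be 3 to fit the 11 across and 11 down.
R3C1 = 5: only digit in both the 6-across and 22-down candidate sets.
R3C2 = 6 − 5 = 1 completes the 6 across.
R1C1 = 16 − 7 = 9 completes the 16 across.
R2C1 = 11 − 3 = 8 completes the 11 across.

5 1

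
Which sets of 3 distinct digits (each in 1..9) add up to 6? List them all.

{1,2,3}

3 distinct digits from 1–9 sum between 6 and 24.
Only one set works: {1,2,3}.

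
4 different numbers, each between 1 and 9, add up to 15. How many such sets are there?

6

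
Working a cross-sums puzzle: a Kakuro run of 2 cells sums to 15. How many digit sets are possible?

2 distinct digits from 1–9 sum between 3 and 17.
Enumerating: {6,9}, {7,8}.

2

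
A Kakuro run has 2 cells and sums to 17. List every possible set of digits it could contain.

{8,9}

2 distinct digits from 1–9 sum between 3 and 17.
Only one set works: {8,9}.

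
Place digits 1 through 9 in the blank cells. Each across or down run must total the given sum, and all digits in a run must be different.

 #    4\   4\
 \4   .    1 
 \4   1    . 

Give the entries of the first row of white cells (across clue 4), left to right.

4 in 2 cells must be {1,3}.
R1C1 = 4 − 1 = 3 completes the 4 across.
R2C2 = 4 − 1 = 3 completes the 4 across.

3 1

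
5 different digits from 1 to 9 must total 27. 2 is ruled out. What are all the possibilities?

{1,3,6,8,9}; {1,4,5,8,9}; {1,4,6,7,9}; {1,5,6,7,8}; {3,4,5,6,9}; {3,4,5,7,8}

5 distinct digits from 1–9 sum between 15 and 35.
Dropping sets that contain 2.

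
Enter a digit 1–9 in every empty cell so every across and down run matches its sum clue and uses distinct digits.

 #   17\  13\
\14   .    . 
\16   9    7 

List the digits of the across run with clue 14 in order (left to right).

16 in 2 cells must be {7,9}; 17 in 2 cells must be {8,9}.
R1C1 = 17 − 9 = 8 completes the 17 down.
R1C2 = 14 − 8 = 6 completes the 14 across.

8, 6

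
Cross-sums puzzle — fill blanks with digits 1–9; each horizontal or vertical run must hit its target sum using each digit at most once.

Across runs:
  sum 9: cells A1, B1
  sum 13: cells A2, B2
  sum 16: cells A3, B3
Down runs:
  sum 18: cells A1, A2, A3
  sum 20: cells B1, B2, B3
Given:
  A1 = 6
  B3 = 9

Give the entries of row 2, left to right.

5 8

16 in 2 cells must be {7,9}.
B1 = 9 − 6 = 3 completes the 9 across.
B2 = 20 − 12 = 8 completes the 20 down.
A3 = 16 − 9 = 7 completes the 16 across.
A2 = 13 − 8 = 5 completes the 13 across.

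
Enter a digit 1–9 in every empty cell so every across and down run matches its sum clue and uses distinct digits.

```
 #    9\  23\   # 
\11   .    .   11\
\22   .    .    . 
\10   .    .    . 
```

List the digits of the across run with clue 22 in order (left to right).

5 9 8

23 in 3 cells must be {6,8,9}.
Only 6 fits R3C2 under both its across sum 10 and down sum 23.
Given what's placed, R3C3 must be 3 to fit the 10 across and 11 down.
R2C3 = 11 − 3 = 8 completes the 11 down.
R3C1 = 10 − 9 = 1 completes the 10 across.
R2C1 = 5: the only remaining digit allowed by both the 22 across and the 9 down.
R2C2 = 22 − 13 = 9 completes the 22 across.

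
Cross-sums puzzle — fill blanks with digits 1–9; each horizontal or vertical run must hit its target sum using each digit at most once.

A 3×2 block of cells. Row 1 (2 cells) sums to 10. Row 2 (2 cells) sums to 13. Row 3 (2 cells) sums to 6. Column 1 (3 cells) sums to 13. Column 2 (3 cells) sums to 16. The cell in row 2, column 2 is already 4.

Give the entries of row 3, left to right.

(2,1) = 13 − 4 = 9 completes the 13 across.
Given what's placed, (3,1) must be 1 to fit the 6 across and 13 down.
(3,2) = 6 − 1 = 5 completes the 6 across.
(1,1) = 13 − 10 = 3 completes the 13 down.
(1,2) = 10 − 3 = 7 completes the 10 across.

1 5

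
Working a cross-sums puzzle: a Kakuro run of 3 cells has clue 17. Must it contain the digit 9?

Counterexample: {2,7,8} sums to 17 without using 9.

No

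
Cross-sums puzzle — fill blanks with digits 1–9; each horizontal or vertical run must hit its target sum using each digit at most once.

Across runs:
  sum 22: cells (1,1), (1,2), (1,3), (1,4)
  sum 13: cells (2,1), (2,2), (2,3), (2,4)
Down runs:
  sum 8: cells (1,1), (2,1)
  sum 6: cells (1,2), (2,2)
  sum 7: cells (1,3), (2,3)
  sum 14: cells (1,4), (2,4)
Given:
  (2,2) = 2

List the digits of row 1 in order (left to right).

(1,2) = 6 − 2 = 4 completes the 6 down.
Given what's placed, (2,4) must be 6 to fit the 13 across and 14 down.
(1,4) = 14 − 6 = 8 completes the 14 down.
Given what's placed, (2,1) must be 1 to fit the 13 across and 8 down.
(2,3) = 13 − 9 = 4 completes the 13 across.
(1,1) = 8 − 1 = 7 completes the 8 down.
(1,3) = 22 − 19 = 3 completes the 22 across.

7 4 3 8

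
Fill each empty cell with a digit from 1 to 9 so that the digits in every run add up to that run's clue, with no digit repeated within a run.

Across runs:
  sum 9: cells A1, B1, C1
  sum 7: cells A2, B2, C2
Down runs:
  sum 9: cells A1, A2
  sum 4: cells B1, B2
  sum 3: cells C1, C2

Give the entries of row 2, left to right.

7 in 3 cells must be {1,2,4}; 4 in 2 cells must be {1,3}; 3 in 2 cells must be {1,2}.
The 7 across and the 4 down share only 1, so B2 = 1.
Given what's placed, C2 must be 2 to fit the 7 across and 3 down.
B1 = 4 − 1 = 3 completes the 4 down.
C1 = 3 − 2 = 1 completes the 3 down.
A2 = 7 − 3 = 4 completes the 7 across.
A1 = 9 − 4 = 5 completes the 9 across.

4 1 2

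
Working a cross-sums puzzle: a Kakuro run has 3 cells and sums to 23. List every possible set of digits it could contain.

3 distinct digits from 1–9 sum between 6 and 24.
Only one set works: {6,8,9}.

{6,8,9}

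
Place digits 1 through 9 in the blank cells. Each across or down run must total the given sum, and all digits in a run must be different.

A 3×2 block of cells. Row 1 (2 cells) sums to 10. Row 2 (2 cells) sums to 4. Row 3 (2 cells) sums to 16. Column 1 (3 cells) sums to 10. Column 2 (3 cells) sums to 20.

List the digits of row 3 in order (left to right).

4 in 2 cells must be {1,3}; 16 in 2 cells must be {7,9}.
The 4 across and the 20 down share only 3, so (2,2) = 3.
The 16 across and the 10 down share only 7, so (3,1) = 7.
(3,2) = 16 − 7 = 9 completes the 16 across.
(1,2) = 20 − 12 = 8 completes the 20 down.
(2,1) = 4 − 3 = 1 completes the 4 across.
(1,1) = 10 − 8 = 2 completes the 10 across.

7, 9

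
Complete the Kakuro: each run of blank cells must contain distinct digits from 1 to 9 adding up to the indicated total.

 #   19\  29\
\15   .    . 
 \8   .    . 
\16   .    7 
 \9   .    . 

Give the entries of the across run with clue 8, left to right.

3 5

16 in 2 cells must be {7,9}; 29 in 4 cells must be {5,7,8,9}.
Given what's placed, R2C2 must be 5 to fit the 8 across and 29 down.
R3C1 = 16 − 7 = 9 completes the 16 across.
R4C2 = 8: the only remaining digit allowed by both the 9 across and the 29 down.
R1C2 = 29 − 20 = 9 completes the 29 down.
R2C1 = 8 − 5 = 3 completes the 8 across.
R4C1 = 9 − 8 = 1 completes the 9 across.
R1C1 = 15 − 9 = 6 completes the 15 across.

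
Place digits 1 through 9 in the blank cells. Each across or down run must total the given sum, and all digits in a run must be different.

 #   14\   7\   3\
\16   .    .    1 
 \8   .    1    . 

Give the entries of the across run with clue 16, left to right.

9, 6, 1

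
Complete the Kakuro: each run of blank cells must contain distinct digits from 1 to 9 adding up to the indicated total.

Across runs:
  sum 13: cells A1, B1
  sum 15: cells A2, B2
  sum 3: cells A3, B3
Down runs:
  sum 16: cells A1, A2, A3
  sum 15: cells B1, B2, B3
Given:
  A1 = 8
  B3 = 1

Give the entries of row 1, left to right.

8, 5

3 in 2 cells must be {1,2}.
B1 = 13 − 8 = 5 completes the 13 across.
B2 = 15 − 6 = 9 completes the 15 down.
A3 = 3 − 1 = 2 completes the 3 across.
A2 = 15 − 9 = 6 completes the 15 across.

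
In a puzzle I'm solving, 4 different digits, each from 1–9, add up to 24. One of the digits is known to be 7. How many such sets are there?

4 distinct digits from 1–9 sum between 10 and 30.
Keeping only sets containing 7.
Enumerating: {2,6,7,9}, {3,5,7,9}, {3,6,7,8}, {4,5,7,8}.

4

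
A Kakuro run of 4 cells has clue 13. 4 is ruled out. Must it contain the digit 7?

Yes

The only way to make 13 from 4 distinct digits under that restriction is {1,2,3,7}, which contains 7.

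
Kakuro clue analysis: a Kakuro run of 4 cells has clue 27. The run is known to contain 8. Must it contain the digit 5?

Counterexample: {3,7,8,9} sums to 27 under that restriction without using 5.

No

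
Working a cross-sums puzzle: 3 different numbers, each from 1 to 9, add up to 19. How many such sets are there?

5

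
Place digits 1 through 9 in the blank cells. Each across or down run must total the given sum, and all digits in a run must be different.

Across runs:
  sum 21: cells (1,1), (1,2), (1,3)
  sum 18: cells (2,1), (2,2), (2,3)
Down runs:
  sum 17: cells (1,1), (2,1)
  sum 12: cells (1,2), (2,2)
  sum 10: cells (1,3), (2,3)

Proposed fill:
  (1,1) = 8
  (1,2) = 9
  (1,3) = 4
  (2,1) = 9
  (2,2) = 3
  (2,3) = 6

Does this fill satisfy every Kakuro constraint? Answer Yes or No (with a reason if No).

Across: 8+9+4=21; 9+3+6=18. Down: 8+9=17; 9+3=12; 4+6=10. No digit repeats within any run.

Yes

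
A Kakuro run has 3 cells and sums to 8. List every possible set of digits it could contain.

3 distinct digits from 1–9 sum between 6 and 24.

{1,2,5}; {1,3,4}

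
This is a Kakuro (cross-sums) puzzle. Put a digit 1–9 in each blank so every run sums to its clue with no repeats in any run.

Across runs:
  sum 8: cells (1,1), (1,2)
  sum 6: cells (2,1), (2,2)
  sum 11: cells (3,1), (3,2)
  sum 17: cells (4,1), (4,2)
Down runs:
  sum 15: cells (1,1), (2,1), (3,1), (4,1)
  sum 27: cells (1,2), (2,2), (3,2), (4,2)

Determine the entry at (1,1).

17 in 2 cells must be {8,9}.
Nothing is forced directly, so branch on (2,2), whose candidates are 4 or 5. If (2,2) = 4: that forces (1,2) = 6, (2,1) = 2, after which (1,1) would have to be in {2} for the 8 across but in {1,3,4,5,6,7,8,9} for the 15 down — contradiction. So (2,2) = 5.
(2,1) = 6 − 5 = 1 completes the 6 across.
Given what's placed, (4,2) must be 9 to fit the 17 across and 27 down.
(4,1) = 17 − 9 = 8 completes the 17 across.
(1,1) = 2: the only remaining digit allowed by both the 8 across and the 15 down.

2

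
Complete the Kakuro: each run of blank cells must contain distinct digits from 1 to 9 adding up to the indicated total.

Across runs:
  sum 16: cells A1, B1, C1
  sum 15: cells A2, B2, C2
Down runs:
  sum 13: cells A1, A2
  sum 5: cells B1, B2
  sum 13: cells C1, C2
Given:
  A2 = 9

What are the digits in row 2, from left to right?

9 2 4

A1 = 13 − 9 = 4 completes the 13 down.
Given what's placed, B1 must be 3 to fit the 16 across and 5 down.
C1 = 16 − 7 = 9 completes the 16 across.
B2 = 5 − 3 = 2 completes the 5 down.
C2 = 15 − 11 = 4 completes the 15 across.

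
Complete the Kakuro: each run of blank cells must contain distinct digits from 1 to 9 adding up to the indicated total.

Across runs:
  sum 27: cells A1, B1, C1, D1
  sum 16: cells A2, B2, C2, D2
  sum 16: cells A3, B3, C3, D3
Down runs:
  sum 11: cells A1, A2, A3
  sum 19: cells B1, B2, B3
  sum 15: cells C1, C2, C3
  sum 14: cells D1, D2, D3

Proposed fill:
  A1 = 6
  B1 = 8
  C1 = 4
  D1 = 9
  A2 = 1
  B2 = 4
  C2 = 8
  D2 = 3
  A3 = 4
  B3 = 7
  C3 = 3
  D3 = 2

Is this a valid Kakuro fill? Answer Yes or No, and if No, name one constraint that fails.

Across: 6+8+4+9=27; 1+4+8+3=16; 4+7+3+2=16. Down: 6+1+4=11; 8+4+7=19; 4+8+3=15; 9+3+2=14. No digit repeats within any run.

Yes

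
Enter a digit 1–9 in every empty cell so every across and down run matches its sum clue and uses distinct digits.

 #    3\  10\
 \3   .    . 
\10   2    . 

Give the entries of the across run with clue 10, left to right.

2 8

3 in 2 cells must be {1,2}.
R1C1 = 3 − 2 = 1 completes the 3 down.
R1C2 = 3 − 1 = 2 completes the 3 across.
R2C2 = 10 − 2 = 8 completes the 10 across.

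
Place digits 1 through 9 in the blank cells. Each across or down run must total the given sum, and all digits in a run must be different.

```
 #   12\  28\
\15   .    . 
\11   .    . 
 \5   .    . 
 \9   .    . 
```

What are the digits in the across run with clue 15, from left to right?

Only 6 fits R1C1 under both its across sum 15 and down sum 12.
R1C2 = 15 − 6 = 9 completes the 15 across.
Given what's placed, R3C2 must be 4 to fit the 5 across and 28 down.
R3C1 = 5 − 4 = 1 completes the 5 across.
No cell is forced outright now. R2C1 can only be 2 or 3 (the digits allowed by both its 11 across and its 12 down). If R2C1 = 2: then R2C2 would have to be in {9} for the 11 across but in {7,8} for the 28 down — contradiction. So R2C1 = 3.
R2C2 = 11 − 3 = 8 completes the 11 across.
R4C1 = 12 − 10 = 2 completes the 12 down.
R4C2 = 9 − 2 = 7 completes the 9 across.

6 9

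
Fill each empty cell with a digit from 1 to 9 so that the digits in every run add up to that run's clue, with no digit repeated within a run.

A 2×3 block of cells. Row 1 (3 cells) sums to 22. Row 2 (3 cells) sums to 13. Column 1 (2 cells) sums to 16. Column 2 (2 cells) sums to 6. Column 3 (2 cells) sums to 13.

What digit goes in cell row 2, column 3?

5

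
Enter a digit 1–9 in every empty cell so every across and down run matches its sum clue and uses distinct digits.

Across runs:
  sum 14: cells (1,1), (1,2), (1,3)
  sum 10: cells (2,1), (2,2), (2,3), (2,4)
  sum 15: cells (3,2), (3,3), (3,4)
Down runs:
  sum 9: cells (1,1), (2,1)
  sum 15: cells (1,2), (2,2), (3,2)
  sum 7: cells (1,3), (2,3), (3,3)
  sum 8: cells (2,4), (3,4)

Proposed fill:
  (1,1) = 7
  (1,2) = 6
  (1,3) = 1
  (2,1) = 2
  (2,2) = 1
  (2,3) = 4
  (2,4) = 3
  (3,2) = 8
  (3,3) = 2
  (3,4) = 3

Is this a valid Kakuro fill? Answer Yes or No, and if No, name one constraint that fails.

No — the down run (2,4)–(3,4) sums to 6, not 8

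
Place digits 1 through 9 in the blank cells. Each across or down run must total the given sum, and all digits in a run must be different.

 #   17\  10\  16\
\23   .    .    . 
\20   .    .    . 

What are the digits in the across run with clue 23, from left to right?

23 in 3 cells must be {6,8,9}; 17 in 2 cells must be {8,9}; 16 in 2 cells must be {7,9}.
The 23 across and the 16 down share only 9, so R1C3 = 9.
R2C3 = 16 − 9 = 7 completes the 16 down.
Given what's placed, R1C1 must be 8 to fit the 23 across and 17 down.
R1C2 = 23 − 17 = 6 completes the 23 across.
R2C1 = 17 − 8 = 9 completes the 17 down.
R2C2 = 20 − 16 = 4 completes the 20 across.

8, 6, 9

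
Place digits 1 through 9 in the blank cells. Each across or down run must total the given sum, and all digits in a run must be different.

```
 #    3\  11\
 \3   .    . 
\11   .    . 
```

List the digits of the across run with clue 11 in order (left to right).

3 in 2 cells must be {1,2}.
The 3 across and the 11 down share only 2, so R1C2 = 2.
The 11 across and the 3 down share only 2, so R2C1 = 2.
R2C2 = 11 − 2 = 9 completes the 11 across.
R1C1 = 3 − 2 = 1 completes the 3 across.

2, 9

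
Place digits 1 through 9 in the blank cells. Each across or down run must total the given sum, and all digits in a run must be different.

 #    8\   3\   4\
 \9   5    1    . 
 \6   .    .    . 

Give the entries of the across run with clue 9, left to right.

5 1 3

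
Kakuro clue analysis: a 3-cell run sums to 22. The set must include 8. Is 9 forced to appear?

Yes

The only way to make 22 from 3 distinct digits under that restriction is {5,8,9}, which contains 9.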